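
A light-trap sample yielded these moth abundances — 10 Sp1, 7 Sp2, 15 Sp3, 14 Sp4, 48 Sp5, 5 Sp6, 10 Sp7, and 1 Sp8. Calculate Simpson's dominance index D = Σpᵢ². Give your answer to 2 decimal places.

Total N = 10+7+15+14+48+5+10+1 = 110, so the proportions are 0.0909, 0.0636, 0.1364, 0.1273, 0.4364, 0.0455, 0.0909, 0.0091 (working shown to 4 dp, full precision carried).
D = 0.0909² + 0.0636² + 0.1364² + 0.1273² + 0.4364² + 0.0455² + 0.0909² + 0.0091² = 0.0083 + 0.0040 + 0.0186 + 0.0162 + 0.1904 + 0.0021 + 0.0083 + 0.0001 = 0.2479.
To 2 decimal places, D = 0.25.

0.25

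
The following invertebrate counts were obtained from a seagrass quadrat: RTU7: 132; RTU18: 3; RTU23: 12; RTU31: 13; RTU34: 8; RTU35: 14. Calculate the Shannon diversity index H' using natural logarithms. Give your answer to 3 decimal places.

1.003

Total N = 132+3+12+13+8+14 = 182, so the proportions are 0.72527, 0.01648, 0.06593, 0.07143, 0.04396, 0.07692 (working shown to 5 dp, full precision carried).
Each pᵢ ln pᵢ term: 0.72527×(-0.32120)=-0.23296, 0.01648×(-4.10539)=-0.06767, 0.06593×(-2.71910)=-0.17928, 0.07143×(-2.63906)=-0.18850, 0.04396×(-3.12457)=-0.13734, 0.07692×(-2.56495)=-0.19730.
Sum = -1.00307, so H' = 1.003.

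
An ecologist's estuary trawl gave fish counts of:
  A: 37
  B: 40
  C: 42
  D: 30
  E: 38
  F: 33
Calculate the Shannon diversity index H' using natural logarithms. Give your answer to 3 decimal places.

1.785

Total N = 37+40+42+30+38+33 = 220, so the proportions are 0.168182, 0.181818, 0.190909, 0.136364, 0.172727, 0.15 (working shown to 6 dp, full precision carried).
Each pᵢ ln pᵢ term: 0.168182×(-1.782710)=-0.299819, 0.181818×(-1.704748)=-0.309954, 0.190909×(-1.655958)=-0.316137, 0.136364×(-1.992430)=-0.271695, 0.172727×(-1.756041)=-0.303316, 0.15×(-1.897120)=-0.284568.
Sum = -1.785490, so H' = 1.785.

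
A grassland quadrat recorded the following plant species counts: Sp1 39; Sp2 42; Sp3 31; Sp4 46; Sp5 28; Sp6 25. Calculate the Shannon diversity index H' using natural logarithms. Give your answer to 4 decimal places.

Total N = 39+42+31+46+28+25 = 211, so the proportions are 0.184834, 0.199052, 0.146919, 0.218009, 0.132701, 0.118483 (working shown to 6 dp, full precision carried).
Each pᵢ ln pᵢ term: 0.184834×(-1.688296)=-0.312055, 0.199052×(-1.614189)=-0.321308, 0.146919×(-1.917871)=-0.281773, 0.218009×(-1.523217)=-0.332076, 0.132701×(-2.019654)=-0.268011, 0.118483×(-2.132982)=-0.252723.
Sum = -1.767945, so H' = 1.7679.

1.7679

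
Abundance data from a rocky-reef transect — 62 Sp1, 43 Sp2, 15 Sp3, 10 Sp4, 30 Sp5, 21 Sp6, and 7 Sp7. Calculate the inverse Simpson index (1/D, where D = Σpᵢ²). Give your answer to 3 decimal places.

4.771

Total N = 62+43+15+10+30+21+7 = 188, so the proportions are 0.3297872, 0.2287234, 0.0797872, 0.0531915, 0.1595745, 0.1117021, 0.037234 (working shown to 7 dp, full precision carried).
D = 0.3297872² + 0.2287234² + 0.0797872² + 0.0531915² + 0.1595745² + 0.1117021² + 0.037234² = 0.1087596 + 0.0523144 + 0.0063660 + 0.0028293 + 0.0254640 + 0.0124774 + 0.0013864 = 0.2095971.
So 1/D = 4.77106, i.e. 4.771 to 3 decimal places.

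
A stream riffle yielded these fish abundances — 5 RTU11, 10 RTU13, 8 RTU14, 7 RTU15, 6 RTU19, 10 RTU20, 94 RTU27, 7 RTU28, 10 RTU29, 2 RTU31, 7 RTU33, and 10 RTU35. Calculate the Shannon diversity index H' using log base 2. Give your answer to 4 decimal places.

2.5669

Total N = 5+10+8+7+6+10+94+7+10+2+7+10 = 176, so the proportions are 0.028409, 0.056818, 0.045455, 0.039773, 0.034091, 0.056818, 0.534091, 0.039773, 0.056818, 0.011364, 0.039773, 0.056818 (working shown to 6 dp, full precision carried).
Each pᵢ log₂ pᵢ term: 0.028409×(-5.137504)=-0.145952, 0.056818×(-4.137504)=-0.235085, 0.045455×(-4.459432)=-0.202701, 0.039773×(-4.652077)=-0.185026, 0.034091×(-4.874469)=-0.166175, 0.056818×(-4.137504)=-0.235085, 0.534091×(-0.904843)=-0.483268, 0.039773×(-4.652077)=-0.185026, 0.056818×(-4.137504)=-0.235085, 0.011364×(-6.459432)=-0.073403, 0.039773×(-4.652077)=-0.185026, 0.056818×(-4.137504)=-0.235085.
Sum = -2.566918, so H' = 2.5669.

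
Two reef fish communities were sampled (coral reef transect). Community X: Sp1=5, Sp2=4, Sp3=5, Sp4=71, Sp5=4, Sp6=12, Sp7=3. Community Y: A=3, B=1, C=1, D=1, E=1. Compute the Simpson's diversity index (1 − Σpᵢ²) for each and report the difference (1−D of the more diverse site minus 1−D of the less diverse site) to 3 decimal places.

0.222

Community X: N=104, proportions 0.04808, 0.03846, 0.04808, 0.68269, 0.03846, 0.11538, 0.02885, giving 1−D = 0.51220 (working shown to 5 dp, full precision carried).
Community Y: N=7, proportions 0.42857, 0.14286, 0.14286, 0.14286, 0.14286, giving 1−D = 0.73469.
Difference = |0.51220 − 0.73469| = 0.22249, i.e. 0.222 to 3 decimal places.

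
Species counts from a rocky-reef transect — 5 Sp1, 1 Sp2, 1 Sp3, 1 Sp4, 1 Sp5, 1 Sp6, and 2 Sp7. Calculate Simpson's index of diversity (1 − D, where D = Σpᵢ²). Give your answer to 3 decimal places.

Total N = 5+1+1+1+1+1+2 = 12, so the proportions are 0.41667, 0.08333, 0.08333, 0.08333, 0.08333, 0.08333, 0.16667 (working shown to 5 dp, full precision carried).
D = 0.41667² + 0.08333² + 0.08333² + 0.08333² + 0.08333² + 0.08333² + 0.16667² = 0.17361 + 0.00694 + 0.00694 + 0.00694 + 0.00694 + 0.00694 + 0.02778 = 0.23611.
So 1 − D = 0.76389, i.e. 0.764 to 3 decimal places.

0.764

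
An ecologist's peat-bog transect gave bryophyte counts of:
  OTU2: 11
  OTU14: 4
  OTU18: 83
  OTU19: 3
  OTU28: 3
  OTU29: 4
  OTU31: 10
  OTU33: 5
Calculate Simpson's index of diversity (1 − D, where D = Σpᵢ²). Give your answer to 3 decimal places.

Total N = 11+4+83+3+3+4+10+5 = 123, so the proportions are 0.08943, 0.03252, 0.6748, 0.02439, 0.02439, 0.03252, 0.0813, 0.04065 (working shown to 5 dp, full precision carried).
D = 0.08943² + 0.03252² + 0.6748² + 0.02439² + 0.02439² + 0.03252² + 0.0813² + 0.04065² = 0.00800 + 0.00106 + 0.45535 + 0.00059 + 0.00059 + 0.00106 + 0.00661 + 0.00165 = 0.47492.
So 1 − D = 0.52508, i.e. 0.525 to 3 decimal places.

0.525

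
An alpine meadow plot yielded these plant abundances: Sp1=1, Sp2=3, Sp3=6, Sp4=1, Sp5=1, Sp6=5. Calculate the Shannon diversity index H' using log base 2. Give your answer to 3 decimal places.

Total N = 1+3+6+1+1+5 = 17, so the proportions are 0.05882, 0.17647, 0.35294, 0.05882, 0.05882, 0.29412 (working shown to 5 dp, full precision carried).
Each pᵢ log₂ pᵢ term: 0.05882×(-4.08746)=-0.24044, 0.17647×(-2.50250)=-0.44162, 0.35294×(-1.50250)=-0.53029, 0.05882×(-4.08746)=-0.24044, 0.05882×(-4.08746)=-0.24044, 0.29412×(-1.76553)=-0.51927.
Sum = -2.21250, so H' = 2.213.

2.213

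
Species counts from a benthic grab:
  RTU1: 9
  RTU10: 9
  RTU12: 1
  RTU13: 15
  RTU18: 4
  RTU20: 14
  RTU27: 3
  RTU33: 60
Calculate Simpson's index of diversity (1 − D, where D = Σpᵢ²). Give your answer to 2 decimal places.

Total N = 9+9+1+15+4+14+3+60 = 115, so the proportions are 0.0783, 0.0783, 0.0087, 0.1304, 0.0348, 0.1217, 0.0261, 0.5217 (working shown to 4 dp, full precision carried).
D = 0.0783² + 0.0783² + 0.0087² + 0.1304² + 0.0348² + 0.1217² + 0.0261² + 0.5217² = 0.0061 + 0.0061 + 0.0001 + 0.0170 + 0.0012 + 0.0148 + 0.0007 + 0.2722 = 0.3183.
So 1 − D = 0.6817, i.e. 0.68 to 2 decimal places.

0.68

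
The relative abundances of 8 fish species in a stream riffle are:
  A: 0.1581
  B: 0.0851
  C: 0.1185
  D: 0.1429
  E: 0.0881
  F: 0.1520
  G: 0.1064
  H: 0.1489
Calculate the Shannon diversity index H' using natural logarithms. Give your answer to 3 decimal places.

Each pᵢ ln pᵢ term (working shown to 5 dp, full precision carried): 0.1581×(-1.84453)=-0.29162, 0.0851×(-2.46393)=-0.20968, 0.1185×(-2.13284)=-0.25274, 0.1429×(-1.94561)=-0.27803, 0.0881×(-2.42928)=-0.21402, 0.152×(-1.88387)=-0.28635, 0.1064×(-2.24055)=-0.23839, 0.1489×(-1.90448)=-0.28358.
Sum = -2.05441, so H' = 2.054.

2.054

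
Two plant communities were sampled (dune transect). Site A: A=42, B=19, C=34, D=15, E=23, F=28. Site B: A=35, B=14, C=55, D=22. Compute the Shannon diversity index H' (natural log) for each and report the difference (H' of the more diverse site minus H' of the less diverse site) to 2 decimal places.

0.47

Site A: N=161, proportions 0.2609, 0.118, 0.2112, 0.0932, 0.1429, 0.1739, giving H' = 1.7344 (working shown to 4 dp, full precision carried).
Site B: N=126, proportions 0.2778, 0.1111, 0.4365, 0.1746, giving H' = 1.2665.
Difference = |1.7344 − 1.2665| = 0.4679, i.e. 0.47 to 2 decimal places.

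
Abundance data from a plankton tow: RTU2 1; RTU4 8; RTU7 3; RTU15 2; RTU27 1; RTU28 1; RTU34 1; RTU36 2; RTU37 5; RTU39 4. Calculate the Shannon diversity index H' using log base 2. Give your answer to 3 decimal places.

2.937

Total N = 1+8+3+2+1+1+1+2+5+4 = 28, so the proportions are 0.03571, 0.28571, 0.10714, 0.07143, 0.03571, 0.03571, 0.03571, 0.07143, 0.17857, 0.14286 (working shown to 5 dp, full precision carried).
Each pᵢ log₂ pᵢ term: 0.03571×(-4.80735)=-0.17169, 0.28571×(-1.80735)=-0.51639, 0.10714×(-3.22239)=-0.34526, 0.07143×(-3.80735)=-0.27195, 0.03571×(-4.80735)=-0.17169, 0.03571×(-4.80735)=-0.17169, 0.03571×(-4.80735)=-0.17169, 0.07143×(-3.80735)=-0.27195, 0.17857×(-2.48543)=-0.44383, 0.14286×(-2.80735)=-0.40105.
Sum = -2.93719, so H' = 2.937.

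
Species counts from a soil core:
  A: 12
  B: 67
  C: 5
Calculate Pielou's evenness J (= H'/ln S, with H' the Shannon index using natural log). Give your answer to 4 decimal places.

0.5701

Total N = 12+67+5 = 84, so the proportions are 0.142857, 0.797619, 0.059524 (working shown to 6 dp, full precision carried).
H' = −Σ pᵢ ln pᵢ = −((-0.277987) + (-0.180361) + (-0.167939)) = 0.626287.
With S = 3 species, ln S = 1.098612, so J = 0.626287/1.098612 = 0.570071, i.e. 0.5701 to 4 decimal places.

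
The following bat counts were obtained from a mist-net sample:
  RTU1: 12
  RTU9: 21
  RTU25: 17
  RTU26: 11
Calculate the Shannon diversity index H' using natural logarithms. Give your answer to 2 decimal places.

Total N = 12+21+17+11 = 61, so the proportions are 0.1967, 0.3443, 0.2787, 0.1803 (working shown to 4 dp, full precision carried).
Each pᵢ ln pᵢ term: 0.1967×(-1.6260)=-0.3199, 0.3443×(-1.0664)=-0.3671, 0.2787×(-1.2777)=-0.3561, 0.1803×(-1.7130)=-0.3089.
Sum = -1.3519, so H' = 1.35.

1.35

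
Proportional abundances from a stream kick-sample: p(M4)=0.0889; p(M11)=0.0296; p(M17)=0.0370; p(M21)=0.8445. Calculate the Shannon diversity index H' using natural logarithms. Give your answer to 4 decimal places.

Each pᵢ ln pᵢ term (working shown to 6 dp, full precision carried): 0.0889×(-2.420243)=-0.215160, 0.0296×(-3.519981)=-0.104191, 0.037×(-3.296837)=-0.121983, 0.8445×(-0.169011)=-0.142729.
Sum = -0.584063, so H' = 0.5841.

0.5841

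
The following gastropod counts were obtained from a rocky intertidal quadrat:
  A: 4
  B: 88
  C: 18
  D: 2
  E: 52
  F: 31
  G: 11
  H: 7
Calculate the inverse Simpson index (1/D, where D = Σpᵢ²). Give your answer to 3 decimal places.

3.805

Total N = 4+88+18+2+52+31+11+7 = 213, so the proportions are 0.0187793, 0.4131455, 0.084507, 0.0093897, 0.2441315, 0.1455399, 0.0516432, 0.0328638 (working shown to 7 dp, full precision carried).
D = 0.0187793² + 0.4131455² + 0.084507² + 0.0093897² + 0.2441315² + 0.1455399² + 0.0516432² + 0.0328638² = 0.0003527 + 0.1706892 + 0.0071414 + 0.0000882 + 0.0596002 + 0.0211819 + 0.0026670 + 0.0010800 = 0.2628006.
So 1/D = 3.80517, i.e. 3.805 to 3 decimal places.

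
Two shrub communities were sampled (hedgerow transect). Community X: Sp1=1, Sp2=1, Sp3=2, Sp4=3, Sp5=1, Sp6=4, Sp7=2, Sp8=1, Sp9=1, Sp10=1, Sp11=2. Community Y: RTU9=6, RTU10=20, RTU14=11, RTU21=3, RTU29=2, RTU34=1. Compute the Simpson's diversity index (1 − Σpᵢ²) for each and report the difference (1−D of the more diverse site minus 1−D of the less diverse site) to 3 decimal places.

0.190

Community X: N=19, proportions 0.052632, 0.052632, 0.105263, 0.157895, 0.052632, 0.210526, 0.105263, 0.052632, 0.052632, 0.052632, 0.105263, giving 1−D = 0.880886 (working shown to 6 dp, full precision carried).
Community Y: N=43, proportions 0.139535, 0.465116, 0.255814, 0.069767, 0.046512, 0.023256, giving 1−D = 0.691184.
Difference = |0.880886 − 0.691184| = 0.189702, i.e. 0.190 to 3 decimal places.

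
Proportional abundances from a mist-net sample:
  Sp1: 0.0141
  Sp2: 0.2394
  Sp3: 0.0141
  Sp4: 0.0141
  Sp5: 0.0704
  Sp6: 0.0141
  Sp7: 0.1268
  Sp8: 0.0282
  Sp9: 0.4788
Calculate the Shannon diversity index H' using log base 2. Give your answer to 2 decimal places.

2.14

Each pᵢ log₂ pᵢ term (working shown to 4 dp, full precision carried): 0.0141×(-6.1482)=-0.0867, 0.2394×(-2.0625)=-0.4938, 0.0141×(-6.1482)=-0.0867, 0.0141×(-6.1482)=-0.0867, 0.0704×(-3.8283)=-0.2695, 0.0141×(-6.1482)=-0.0867, 0.1268×(-2.9794)=-0.3778, 0.0282×(-5.1482)=-0.1452, 0.4788×(-1.0625)=-0.5087.
Sum = -2.1417, so H' = 2.14.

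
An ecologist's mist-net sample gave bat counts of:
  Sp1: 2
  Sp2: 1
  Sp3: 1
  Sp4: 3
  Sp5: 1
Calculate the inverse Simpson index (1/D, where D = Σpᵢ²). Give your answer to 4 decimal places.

Total N = 2+1+1+3+1 = 8, so the proportions are 0.25, 0.125, 0.125, 0.375, 0.125 (working shown to 8 dp, full precision carried).
D = 0.25² + 0.125² + 0.125² + 0.375² + 0.125² = 0.06250000 + 0.01562500 + 0.01562500 + 0.14062500 + 0.01562500 = 0.25000000.
So 1/D = 4.000000, i.e. 4.0000 to 4 decimal places.

4.0000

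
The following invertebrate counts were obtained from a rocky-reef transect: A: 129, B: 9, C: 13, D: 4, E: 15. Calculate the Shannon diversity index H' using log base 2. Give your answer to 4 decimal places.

1.2465

Total N = 129+9+13+4+15 = 170, so the proportions are 0.758824, 0.052941, 0.076471, 0.023529, 0.088235 (working shown to 6 dp, full precision carried).
Each pᵢ log₂ pᵢ term: 0.758824×(-0.398164)=-0.302136, 0.052941×(-4.239466)=-0.224442, 0.076471×(-3.708951)=-0.283626, 0.023529×(-5.409391)=-0.127280, 0.088235×(-3.502500)=-0.309044.
Sum = -1.246528, so H' = 1.2465.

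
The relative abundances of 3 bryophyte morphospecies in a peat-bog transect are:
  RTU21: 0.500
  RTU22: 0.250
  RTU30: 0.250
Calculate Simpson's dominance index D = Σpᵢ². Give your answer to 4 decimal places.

D = 0.5² + 0.25² + 0.25² = 0.250000 + 0.062500 + 0.062500 = 0.375000 (working shown to 6 dp, full precision carried).
To 4 decimal places, D = 0.3750.

0.3750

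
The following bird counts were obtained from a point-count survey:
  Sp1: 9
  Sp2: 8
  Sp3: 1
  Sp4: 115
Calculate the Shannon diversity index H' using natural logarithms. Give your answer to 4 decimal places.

Total N = 9+8+1+115 = 133, so the proportions are 0.067669, 0.06015, 0.007519, 0.864662 (working shown to 6 dp, full precision carried).
Each pᵢ ln pᵢ term: 0.067669×(-2.693125)=-0.182242, 0.06015×(-2.810908)=-0.169077, 0.007519×(-4.890349)=-0.036770, 0.864662×(-0.145417)=-0.125737.
Sum = -0.513825, so H' = 0.5138.

0.5138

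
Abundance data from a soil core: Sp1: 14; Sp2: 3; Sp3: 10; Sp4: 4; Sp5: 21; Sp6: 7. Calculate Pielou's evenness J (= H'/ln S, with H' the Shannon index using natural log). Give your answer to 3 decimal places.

Total N = 14+3+10+4+21+7 = 59, so the proportions are 0.23729, 0.05085, 0.16949, 0.0678, 0.35593, 0.11864 (working shown to 5 dp, full precision carried).
H' = −Σ pᵢ ln pᵢ = −((-0.34133) + (-0.15147) + (-0.30084) + (-0.18246) + (-0.36768) + (-0.25290)) = 1.59669.
With S = 6 species, ln S = 1.79176, so J = 1.59669/1.79176 = 0.89113, i.e. 0.891 to 3 decimal places.

0.891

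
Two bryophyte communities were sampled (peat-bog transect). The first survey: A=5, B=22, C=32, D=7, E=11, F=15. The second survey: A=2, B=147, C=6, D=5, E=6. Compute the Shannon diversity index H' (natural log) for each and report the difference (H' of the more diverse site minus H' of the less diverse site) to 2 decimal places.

1.11

The first survey: N=92, proportions 0.0543, 0.2391, 0.3478, 0.0761, 0.1196, 0.163, giving H' = 1.6134 (working shown to 4 dp, full precision carried).
The second survey: N=166, proportions 0.012, 0.8855, 0.0361, 0.0301, 0.0361, giving H' = 0.5064.
Difference = |1.6134 − 0.5064| = 1.1070, i.e. 1.11 to 2 decimal places.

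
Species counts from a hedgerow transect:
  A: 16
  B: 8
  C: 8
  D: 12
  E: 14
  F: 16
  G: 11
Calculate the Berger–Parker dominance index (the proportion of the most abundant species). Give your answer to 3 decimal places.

Total N = 16+8+8+12+14+16+11 = 85, so the proportions are 0.18824, 0.09412, 0.09412, 0.14118, 0.16471, 0.18824, 0.12941 (working shown to 5 dp, full precision carried).
The largest proportion is 0.18824, i.e. d = 0.188 to 3 decimal places.

0.188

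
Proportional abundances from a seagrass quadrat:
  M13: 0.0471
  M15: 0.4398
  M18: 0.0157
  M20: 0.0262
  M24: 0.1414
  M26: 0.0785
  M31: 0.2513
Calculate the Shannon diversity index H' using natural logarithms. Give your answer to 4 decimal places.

1.4892

Each pᵢ ln pᵢ term (working shown to 6 dp, full precision carried): 0.0471×(-3.055482)=-0.143913, 0.4398×(-0.821435)=-0.361267, 0.0157×(-4.154095)=-0.065219, 0.0262×(-3.641996)=-0.095420, 0.1414×(-1.956163)=-0.276601, 0.0785×(-2.544657)=-0.199756, 0.2513×(-1.381108)=-0.347072.
Sum = -1.489249, so H' = 1.4892.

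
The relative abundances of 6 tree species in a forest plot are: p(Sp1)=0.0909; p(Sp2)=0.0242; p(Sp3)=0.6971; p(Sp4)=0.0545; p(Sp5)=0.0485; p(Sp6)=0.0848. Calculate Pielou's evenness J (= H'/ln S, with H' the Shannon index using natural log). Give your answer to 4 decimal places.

0.5995

H' = −Σ pᵢ ln pᵢ = −((-0.217978) + (-0.090058) + (-0.251532) + (-0.158571) + (-0.146770) + (-0.209241)) = 1.074149 (working shown to 6 dp, full precision carried).
With S = 6 species, ln S = 1.791759, so J = 1.074149/1.791759 = 0.599494, i.e. 0.5995 to 4 decimal places.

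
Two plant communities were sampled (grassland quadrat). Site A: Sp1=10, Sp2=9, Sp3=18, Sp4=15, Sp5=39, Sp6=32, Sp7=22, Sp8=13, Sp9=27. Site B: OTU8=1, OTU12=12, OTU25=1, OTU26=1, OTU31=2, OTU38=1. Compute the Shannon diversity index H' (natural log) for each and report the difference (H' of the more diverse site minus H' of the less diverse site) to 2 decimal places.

Site A: N=185, proportions 0.0541, 0.0486, 0.0973, 0.0811, 0.2108, 0.173, 0.1189, 0.0703, 0.1459, giving H' = 2.0876 (working shown to 4 dp, full precision carried).
Site B: N=18, proportions 0.0556, 0.6667, 0.0556, 0.0556, 0.1111, 0.0556, giving H' = 1.1568.
Difference = |2.0876 − 1.1568| = 0.9308, i.e. 0.93 to 2 decimal places.

0.93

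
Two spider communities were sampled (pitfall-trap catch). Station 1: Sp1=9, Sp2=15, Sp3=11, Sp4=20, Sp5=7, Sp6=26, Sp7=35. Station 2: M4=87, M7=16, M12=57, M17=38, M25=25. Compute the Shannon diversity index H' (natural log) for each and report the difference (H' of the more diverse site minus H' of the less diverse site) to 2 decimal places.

Station 1: N=123, proportions 0.0732, 0.122, 0.0894, 0.1626, 0.0569, 0.2114, 0.2846, giving H' = 1.8085 (working shown to 4 dp, full precision carried).
Station 2: N=223, proportions 0.3901, 0.0717, 0.2556, 0.1704, 0.1121, giving H' = 1.4518.
Difference = |1.8085 − 1.4518| = 0.3567, i.e. 0.36 to 2 decimal places.

0.36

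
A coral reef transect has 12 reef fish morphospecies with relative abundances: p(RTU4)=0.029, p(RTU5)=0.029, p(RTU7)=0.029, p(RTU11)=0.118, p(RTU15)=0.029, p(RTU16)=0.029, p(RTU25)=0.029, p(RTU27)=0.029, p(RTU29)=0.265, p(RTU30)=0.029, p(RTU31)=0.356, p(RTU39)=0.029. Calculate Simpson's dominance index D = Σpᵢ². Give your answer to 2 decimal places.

0.22

D = 0.029² + 0.029² + 0.029² + 0.118² + 0.029² + 0.029² + 0.029² + 0.029² + 0.265² + 0.029² + 0.356² + 0.029² = 0.0008 + 0.0008 + 0.0008 + 0.0139 + 0.0008 + 0.0008 + 0.0008 + 0.0008 + 0.0702 + 0.0008 + 0.1267 + 0.0008 = 0.2185 (working shown to 4 dp, full precision carried).
To 2 decimal places, D = 0.22.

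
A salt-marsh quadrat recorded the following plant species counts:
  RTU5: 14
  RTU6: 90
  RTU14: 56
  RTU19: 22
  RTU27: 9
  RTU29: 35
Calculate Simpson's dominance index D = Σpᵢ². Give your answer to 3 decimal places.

0.259

Total N = 14+90+56+22+9+35 = 226, so the proportions are 0.06195, 0.39823, 0.24779, 0.09735, 0.03982, 0.15487 (working shown to 5 dp, full precision carried).
D = 0.06195² + 0.39823² + 0.24779² + 0.09735² + 0.03982² + 0.15487² = 0.00384 + 0.15859 + 0.06140 + 0.00948 + 0.00159 + 0.02398 = 0.25887.
To 3 decimal places, D = 0.259.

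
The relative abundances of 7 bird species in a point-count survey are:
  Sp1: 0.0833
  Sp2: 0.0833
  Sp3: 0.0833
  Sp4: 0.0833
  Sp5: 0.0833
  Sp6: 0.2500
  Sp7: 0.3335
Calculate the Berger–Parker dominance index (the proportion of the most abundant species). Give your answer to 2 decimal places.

0.33

The largest proportion is 0.3335, i.e. d = 0.33 to 2 decimal places.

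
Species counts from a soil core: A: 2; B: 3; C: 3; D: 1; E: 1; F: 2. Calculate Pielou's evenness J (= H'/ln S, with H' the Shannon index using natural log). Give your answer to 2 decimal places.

Total N = 2+3+3+1+1+2 = 12, so the proportions are 0.1667, 0.25, 0.25, 0.0833, 0.0833, 0.1667 (working shown to 4 dp, full precision carried).
H' = −Σ pᵢ ln pᵢ = −((-0.2986) + (-0.3466) + (-0.3466) + (-0.2071) + (-0.2071) + (-0.2986)) = 1.7046.
With S = 6 species, ln S = 1.7918, so J = 1.7046/1.7918 = 0.9513, i.e. 0.95 to 2 decimal places.

0.95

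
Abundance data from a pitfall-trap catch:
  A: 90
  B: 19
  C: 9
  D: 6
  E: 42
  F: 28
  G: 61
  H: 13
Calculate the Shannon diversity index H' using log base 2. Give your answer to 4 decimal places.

2.5438

Total N = 90+19+9+6+42+28+61+13 = 268, so the proportions are 0.335821, 0.070896, 0.033582, 0.022388, 0.156716, 0.104478, 0.227612, 0.048507 (working shown to 6 dp, full precision carried).
Each pᵢ log₂ pᵢ term: 0.335821×(-1.574236)=-0.528661, 0.070896×(-3.818162)=-0.270691, 0.033582×(-4.896164)=-0.164423, 0.022388×(-5.481127)=-0.122712, 0.156716×(-2.673772)=-0.419024, 0.104478×(-3.258734)=-0.340465, 0.227612×(-2.135352)=-0.486032, 0.048507×(-4.365649)=-0.211767.
Sum = -2.543774, so H' = 2.5438.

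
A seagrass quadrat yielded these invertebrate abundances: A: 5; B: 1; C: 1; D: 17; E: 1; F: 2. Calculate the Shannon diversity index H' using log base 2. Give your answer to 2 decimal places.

1.68

Total N = 5+1+1+17+1+2 = 27, so the proportions are 0.1852, 0.037, 0.037, 0.6296, 0.037, 0.0741 (working shown to 4 dp, full precision carried).
Each pᵢ log₂ pᵢ term: 0.1852×(-2.4330)=-0.4505, 0.037×(-4.7549)=-0.1761, 0.037×(-4.7549)=-0.1761, 0.6296×(-0.6674)=-0.4202, 0.037×(-4.7549)=-0.1761, 0.0741×(-3.7549)=-0.2781.
Sum = -1.6772, so H' = 1.68.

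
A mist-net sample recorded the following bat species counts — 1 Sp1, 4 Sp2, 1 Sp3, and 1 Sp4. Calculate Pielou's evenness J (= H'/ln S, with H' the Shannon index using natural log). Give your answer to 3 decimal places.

0.832

Total N = 1+4+1+1 = 7, so the proportions are 0.14286, 0.57143, 0.14286, 0.14286 (working shown to 5 dp, full precision carried).
H' = −Σ pᵢ ln pᵢ = −((-0.27799) + (-0.31978) + (-0.27799) + (-0.27799)) = 1.15374.
With S = 4 species, ln S = 1.38629, so J = 1.15374/1.38629 = 0.83225, i.e. 0.832 to 3 decimal places.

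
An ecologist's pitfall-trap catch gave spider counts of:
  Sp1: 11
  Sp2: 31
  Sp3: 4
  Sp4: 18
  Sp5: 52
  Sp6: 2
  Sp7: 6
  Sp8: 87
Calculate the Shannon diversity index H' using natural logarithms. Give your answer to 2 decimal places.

Total N = 11+31+4+18+52+2+6+87 = 211, so the proportions are 0.0521, 0.1469, 0.019, 0.0853, 0.2464, 0.0095, 0.0284, 0.4123 (working shown to 4 dp, full precision carried).
Each pᵢ ln pᵢ term: 0.0521×(-2.9540)=-0.1540, 0.1469×(-1.9179)=-0.2818, 0.019×(-3.9656)=-0.0752, 0.0853×(-2.4615)=-0.2100, 0.2464×(-1.4006)=-0.3452, 0.0095×(-4.6587)=-0.0442, 0.0284×(-3.5601)=-0.1012, 0.4123×(-0.8860)=-0.3653.
Sum = -1.5768, so H' = 1.58.

1.58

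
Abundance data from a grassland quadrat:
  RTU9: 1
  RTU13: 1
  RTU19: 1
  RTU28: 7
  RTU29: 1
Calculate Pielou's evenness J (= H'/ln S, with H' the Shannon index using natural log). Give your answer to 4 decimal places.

0.7205

Total N = 1+1+1+7+1 = 11, so the proportions are 0.090909, 0.090909, 0.090909, 0.636364, 0.090909 (working shown to 6 dp, full precision carried).
H' = −Σ pᵢ ln pᵢ = −((-0.217990) + (-0.217990) + (-0.217990) + (-0.287627) + (-0.217990)) = 1.159589.
With S = 5 species, ln S = 1.609438, so J = 1.159589/1.609438 = 0.720493, i.e. 0.7205 to 4 decimal places.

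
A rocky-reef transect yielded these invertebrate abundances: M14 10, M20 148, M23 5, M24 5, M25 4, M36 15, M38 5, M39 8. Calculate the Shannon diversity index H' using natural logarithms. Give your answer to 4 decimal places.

Total N = 10+148+5+5+4+15+5+8 = 200, so the proportions are 0.05, 0.74, 0.025, 0.025, 0.02, 0.075, 0.025, 0.04 (working shown to 6 dp, full precision carried).
Each pᵢ ln pᵢ term: 0.05×(-2.995732)=-0.149787, 0.74×(-0.301105)=-0.222818, 0.025×(-3.688879)=-0.092222, 0.025×(-3.688879)=-0.092222, 0.02×(-3.912023)=-0.078240, 0.075×(-2.590267)=-0.194270, 0.025×(-3.688879)=-0.092222, 0.04×(-3.218876)=-0.128755.
Sum = -1.050536, so H' = 1.0505.

1.0505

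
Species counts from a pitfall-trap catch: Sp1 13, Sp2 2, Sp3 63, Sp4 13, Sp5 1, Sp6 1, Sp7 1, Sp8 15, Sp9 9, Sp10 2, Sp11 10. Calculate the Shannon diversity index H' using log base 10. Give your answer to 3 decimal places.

0.731

Total N = 13+2+63+13+1+1+1+15+9+2+10 = 130, so the proportions are 0.1, 0.01538, 0.48462, 0.1, 0.00769, 0.00769, 0.00769, 0.11538, 0.06923, 0.01538, 0.07692 (working shown to 5 dp, full precision carried).
Each pᵢ log₁₀ pᵢ term: 0.1×(-1.00000)=-0.10000, 0.01538×(-1.81291)=-0.02789, 0.48462×(-0.31460)=-0.15246, 0.1×(-1.00000)=-0.10000, 0.00769×(-2.11394)=-0.01626, 0.00769×(-2.11394)=-0.01626, 0.00769×(-2.11394)=-0.01626, 0.11538×(-0.93785)=-0.10821, 0.06923×(-1.15970)=-0.08029, 0.01538×(-1.81291)=-0.02789, 0.07692×(-1.11394)=-0.08569.
Sum = -0.73122, so H' = 0.731.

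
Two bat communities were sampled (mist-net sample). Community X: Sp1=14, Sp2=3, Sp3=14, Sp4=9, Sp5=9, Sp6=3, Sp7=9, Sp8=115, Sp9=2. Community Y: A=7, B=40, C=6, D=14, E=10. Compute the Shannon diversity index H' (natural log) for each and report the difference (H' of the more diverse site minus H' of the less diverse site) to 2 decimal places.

Community X: N=178, proportions 0.0787, 0.0169, 0.0787, 0.0506, 0.0506, 0.0169, 0.0506, 0.6461, 0.0112, giving H' = 1.3230 (working shown to 4 dp, full precision carried).
Community Y: N=77, proportions 0.0909, 0.5195, 0.0779, 0.1818, 0.1299, giving H' = 1.3321.
Difference = |1.3230 − 1.3321| = 0.0091, i.e. 0.01 to 2 decimal places.

0.01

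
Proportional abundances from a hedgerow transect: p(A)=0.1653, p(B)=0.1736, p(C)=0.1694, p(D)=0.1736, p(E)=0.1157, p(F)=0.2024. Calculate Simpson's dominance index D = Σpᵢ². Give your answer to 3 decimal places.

D = 0.1653² + 0.1736² + 0.1694² + 0.1736² + 0.1157² + 0.2024² = 0.02732 + 0.03014 + 0.02870 + 0.03014 + 0.01339 + 0.04097 = 0.17065 (working shown to 5 dp, full precision carried).
To 3 decimal places, D = 0.171.

0.171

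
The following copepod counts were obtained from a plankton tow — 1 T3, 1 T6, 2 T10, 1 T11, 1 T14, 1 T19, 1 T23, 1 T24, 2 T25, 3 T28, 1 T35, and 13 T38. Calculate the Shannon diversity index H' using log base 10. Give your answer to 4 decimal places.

0.8358

Total N = 1+1+2+1+1+1+1+1+2+3+1+13 = 28, so the proportions are 0.035714, 0.035714, 0.071429, 0.035714, 0.035714, 0.035714, 0.035714, 0.035714, 0.071429, 0.107143, 0.035714, 0.464286 (working shown to 6 dp, full precision carried).
Each pᵢ log₁₀ pᵢ term: 0.035714×(-1.447158)=-0.051684, 0.035714×(-1.447158)=-0.051684, 0.071429×(-1.146128)=-0.081866, 0.035714×(-1.447158)=-0.051684, 0.035714×(-1.447158)=-0.051684, 0.035714×(-1.447158)=-0.051684, 0.035714×(-1.447158)=-0.051684, 0.035714×(-1.447158)=-0.051684, 0.071429×(-1.146128)=-0.081866, 0.107143×(-0.970037)=-0.103933, 0.035714×(-1.447158)=-0.051684, 0.464286×(-0.333215)=-0.154707.
Sum = -0.835846, so H' = 0.8358.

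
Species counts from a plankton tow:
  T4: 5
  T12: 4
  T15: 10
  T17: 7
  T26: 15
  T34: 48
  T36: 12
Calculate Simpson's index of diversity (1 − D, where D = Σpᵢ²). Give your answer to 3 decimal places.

0.719

Total N = 5+4+10+7+15+48+12 = 101, so the proportions are 0.0495, 0.0396, 0.09901, 0.06931, 0.14851, 0.47525, 0.11881 (working shown to 5 dp, full precision carried).
D = 0.0495² + 0.0396² + 0.09901² + 0.06931² + 0.14851² + 0.47525² + 0.11881² = 0.00245 + 0.00157 + 0.00980 + 0.00480 + 0.02206 + 0.22586 + 0.01412 = 0.28066.
So 1 − D = 0.71934, i.e. 0.719 to 3 decimal places.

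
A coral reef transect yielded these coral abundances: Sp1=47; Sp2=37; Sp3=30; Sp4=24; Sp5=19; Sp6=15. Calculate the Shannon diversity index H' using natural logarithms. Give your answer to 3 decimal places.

Total N = 47+37+30+24+19+15 = 172, so the proportions are 0.27326, 0.21512, 0.17442, 0.13953, 0.11047, 0.08721 (working shown to 5 dp, full precision carried).
Each pᵢ ln pᵢ term: 0.27326×(-1.29735)=-0.35451, 0.21512×(-1.53658)=-0.33054, 0.17442×(-1.74630)=-0.30459, 0.13953×(-1.96944)=-0.27481, 0.11047×(-2.20306)=-0.24336, 0.08721×(-2.43944)=-0.21274.
Sum = -1.72055, so H' = 1.721.

1.721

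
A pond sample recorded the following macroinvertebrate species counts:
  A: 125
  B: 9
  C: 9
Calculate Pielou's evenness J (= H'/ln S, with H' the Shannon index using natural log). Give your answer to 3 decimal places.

Total N = 125+9+9 = 143, so the proportions are 0.87413, 0.06294, 0.06294 (working shown to 5 dp, full precision carried).
H' = −Σ pᵢ ln pᵢ = −((-0.11760) + (-0.17406) + (-0.17406)) = 0.46572.
With S = 3 species, ln S = 1.09861, so J = 0.46572/1.09861 = 0.42391, i.e. 0.424 to 3 decimal places.

0.424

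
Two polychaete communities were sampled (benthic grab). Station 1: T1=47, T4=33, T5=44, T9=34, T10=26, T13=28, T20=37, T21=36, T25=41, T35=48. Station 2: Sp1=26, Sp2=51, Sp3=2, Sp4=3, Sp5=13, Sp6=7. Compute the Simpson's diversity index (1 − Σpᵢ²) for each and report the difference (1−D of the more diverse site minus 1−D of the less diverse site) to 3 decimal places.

0.234

Station 1: N=374, proportions 0.125668, 0.088235, 0.117647, 0.090909, 0.069519, 0.074866, 0.09893, 0.096257, 0.109626, 0.128342, giving 1−D = 0.896337 (working shown to 6 dp, full precision carried).
Station 2: N=102, proportions 0.254902, 0.5, 0.019608, 0.029412, 0.127451, 0.068627, giving 1−D = 0.662822.
Difference = |0.896337 − 0.662822| = 0.233515, i.e. 0.234 to 3 decimal places.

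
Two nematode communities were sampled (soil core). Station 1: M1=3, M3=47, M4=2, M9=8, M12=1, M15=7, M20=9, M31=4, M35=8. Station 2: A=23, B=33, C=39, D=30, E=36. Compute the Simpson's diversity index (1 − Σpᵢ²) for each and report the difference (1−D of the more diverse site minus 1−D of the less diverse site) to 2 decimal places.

Station 1: N=89, proportions 0.0337, 0.5281, 0.0225, 0.0899, 0.0112, 0.0787, 0.1011, 0.0449, 0.0899, giving 1−D = 0.6848 (working shown to 4 dp, full precision carried).
Station 2: N=161, proportions 0.1429, 0.205, 0.2422, 0.1863, 0.2236, giving 1−D = 0.7942.
Difference = |0.6848 − 0.7942| = 0.1094, i.e. 0.11 to 2 decimal places.

0.11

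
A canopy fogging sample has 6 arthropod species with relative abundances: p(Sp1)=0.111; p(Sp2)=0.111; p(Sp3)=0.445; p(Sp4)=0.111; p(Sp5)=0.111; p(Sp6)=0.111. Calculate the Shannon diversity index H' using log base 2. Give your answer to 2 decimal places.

2.28

Each pᵢ log₂ pᵢ term (working shown to 4 dp, full precision carried): 0.111×(-3.1714)=-0.3520, 0.111×(-3.1714)=-0.3520, 0.445×(-1.1681)=-0.5198, 0.111×(-3.1714)=-0.3520, 0.111×(-3.1714)=-0.3520, 0.111×(-3.1714)=-0.3520.
Sum = -2.2799, so H' = 2.28.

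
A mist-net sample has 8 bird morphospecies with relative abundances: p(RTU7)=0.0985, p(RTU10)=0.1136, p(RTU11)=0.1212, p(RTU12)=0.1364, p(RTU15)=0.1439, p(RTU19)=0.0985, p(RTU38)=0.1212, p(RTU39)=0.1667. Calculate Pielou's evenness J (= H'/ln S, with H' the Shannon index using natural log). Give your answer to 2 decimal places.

0.99

H' = −Σ pᵢ ln pᵢ = −((-0.2283) + (-0.2471) + (-0.2558) + (-0.2717) + (-0.2790) + (-0.2283) + (-0.2558) + (-0.2987)) = 2.0646 (working shown to 4 dp, full precision carried).
With S = 8 species, ln S = 2.0794, so J = 2.0646/2.0794 = 0.9928, i.e. 0.99 to 2 decimal places.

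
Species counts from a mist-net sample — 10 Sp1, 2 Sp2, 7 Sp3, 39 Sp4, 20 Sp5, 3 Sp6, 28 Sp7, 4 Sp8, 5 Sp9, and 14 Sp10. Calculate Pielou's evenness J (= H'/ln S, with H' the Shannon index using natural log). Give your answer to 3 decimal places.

0.844

Total N = 10+2+7+39+20+3+28+4+5+14 = 132, so the proportions are 0.07576, 0.01515, 0.05303, 0.29545, 0.15152, 0.02273, 0.21212, 0.0303, 0.03788, 0.10606 (working shown to 5 dp, full precision carried).
H' = −Σ pᵢ ln pᵢ = −((-0.19547) + (-0.06348) + (-0.15574) + (-0.36023) + (-0.28592) + (-0.08600) + (-0.32891) + (-0.10595) + (-0.12399) + (-0.23797)) = 1.94368.
With S = 10 species, ln S = 2.30259, so J = 1.94368/2.30259 = 0.84413, i.e. 0.844 to 3 decimal places.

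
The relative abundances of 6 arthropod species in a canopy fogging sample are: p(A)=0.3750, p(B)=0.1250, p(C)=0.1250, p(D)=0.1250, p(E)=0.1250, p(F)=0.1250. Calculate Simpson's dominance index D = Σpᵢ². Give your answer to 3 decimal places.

0.219

D = 0.375² + 0.125² + 0.125² + 0.125² + 0.125² + 0.125² = 0.14062 + 0.01562 + 0.01562 + 0.01562 + 0.01562 + 0.01562 = 0.21875 (working shown to 5 dp, full precision carried).
To 3 decimal places, D = 0.219.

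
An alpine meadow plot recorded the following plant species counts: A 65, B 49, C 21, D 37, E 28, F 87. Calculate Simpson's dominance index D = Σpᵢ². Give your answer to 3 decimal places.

0.204

Total N = 65+49+21+37+28+87 = 287, so the proportions are 0.22648, 0.17073, 0.07317, 0.12892, 0.09756, 0.30314 (working shown to 5 dp, full precision carried).
D = 0.22648² + 0.17073² + 0.07317² + 0.12892² + 0.09756² + 0.30314² = 0.05129 + 0.02915 + 0.00535 + 0.01662 + 0.00952 + 0.09189 = 0.20383.
To 3 decimal places, D = 0.204.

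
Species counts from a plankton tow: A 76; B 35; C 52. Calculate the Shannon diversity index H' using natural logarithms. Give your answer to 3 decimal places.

1.051

Total N = 76+35+52 = 163, so the proportions are 0.46626, 0.21472, 0.31902 (working shown to 5 dp, full precision carried).
Each pᵢ ln pᵢ term: 0.46626×(-0.76302)=-0.35576, 0.21472×(-1.53840)=-0.33033, 0.31902×(-1.14251)=-0.36448.
Sum = -1.05057, so H' = 1.051.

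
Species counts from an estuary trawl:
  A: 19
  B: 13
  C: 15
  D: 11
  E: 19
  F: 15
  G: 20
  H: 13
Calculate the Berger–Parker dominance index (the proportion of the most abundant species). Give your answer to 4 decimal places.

0.1600

Total N = 19+13+15+11+19+15+20+13 = 125, so the proportions are 0.152, 0.104, 0.12, 0.088, 0.152, 0.12, 0.16, 0.104 (working shown to 6 dp, full precision carried).
The largest proportion is 0.16, i.e. d = 0.1600 to 4 decimal places.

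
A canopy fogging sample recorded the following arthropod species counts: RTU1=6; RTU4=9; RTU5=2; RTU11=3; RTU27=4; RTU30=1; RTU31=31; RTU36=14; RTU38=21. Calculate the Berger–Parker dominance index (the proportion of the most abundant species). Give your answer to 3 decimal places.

0.341

Total N = 6+9+2+3+4+1+31+14+21 = 91, so the proportions are 0.06593, 0.0989, 0.02198, 0.03297, 0.04396, 0.01099, 0.34066, 0.15385, 0.23077 (working shown to 5 dp, full precision carried).
The largest proportion is 0.34066, i.e. d = 0.341 to 3 decimal places.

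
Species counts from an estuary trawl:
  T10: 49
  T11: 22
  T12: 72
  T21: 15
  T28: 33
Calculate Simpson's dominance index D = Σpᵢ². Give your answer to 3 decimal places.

Total N = 49+22+72+15+33 = 191, so the proportions are 0.25654, 0.11518, 0.37696, 0.07853, 0.17277 (working shown to 5 dp, full precision carried).
D = 0.25654² + 0.11518² + 0.37696² + 0.07853² + 0.17277² = 0.06582 + 0.01327 + 0.14210 + 0.00617 + 0.02985 = 0.25720.
To 3 decimal places, D = 0.257.

0.257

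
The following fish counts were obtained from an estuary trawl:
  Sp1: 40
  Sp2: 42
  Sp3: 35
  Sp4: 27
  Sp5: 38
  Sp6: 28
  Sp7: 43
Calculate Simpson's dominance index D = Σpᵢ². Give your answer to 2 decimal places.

Total N = 40+42+35+27+38+28+43 = 253, so the proportions are 0.1581, 0.166, 0.1383, 0.1067, 0.1502, 0.1107, 0.17 (working shown to 4 dp, full precision carried).
D = 0.1581² + 0.166² + 0.1383² + 0.1067² + 0.1502² + 0.1107² + 0.17² = 0.0250 + 0.0276 + 0.0191 + 0.0114 + 0.0226 + 0.0122 + 0.0289 = 0.1468.
To 2 decimal places, D = 0.15.

0.15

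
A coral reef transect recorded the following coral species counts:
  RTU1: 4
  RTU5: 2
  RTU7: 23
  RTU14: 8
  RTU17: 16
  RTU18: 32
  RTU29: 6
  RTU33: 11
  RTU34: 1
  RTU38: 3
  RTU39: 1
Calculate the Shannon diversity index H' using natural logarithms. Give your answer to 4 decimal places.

Total N = 4+2+23+8+16+32+6+11+1+3+1 = 107, so the proportions are 0.037383, 0.018692, 0.214953, 0.074766, 0.149533, 0.299065, 0.056075, 0.102804, 0.009346, 0.028037, 0.009346 (working shown to 6 dp, full precision carried).
Each pᵢ ln pᵢ term: 0.037383×(-3.286534)=-0.122861, 0.018692×(-3.979682)=-0.074387, 0.214953×(-1.537335)=-0.330455, 0.074766×(-2.593387)=-0.193898, 0.149533×(-1.900240)=-0.284148, 0.299065×(-1.207093)=-0.361000, 0.056075×(-2.881069)=-0.161555, 0.102804×(-2.274934)=-0.233872, 0.009346×(-4.672829)=-0.043671, 0.028037×(-3.574217)=-0.100212, 0.009346×(-4.672829)=-0.043671.
Sum = -1.949730, so H' = 1.9497.

1.9497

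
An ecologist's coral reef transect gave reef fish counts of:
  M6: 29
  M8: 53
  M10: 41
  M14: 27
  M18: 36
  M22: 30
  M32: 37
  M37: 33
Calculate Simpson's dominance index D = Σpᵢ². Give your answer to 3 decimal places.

0.131

Total N = 29+53+41+27+36+30+37+33 = 286, so the proportions are 0.1014, 0.18531, 0.14336, 0.09441, 0.12587, 0.1049, 0.12937, 0.11538 (working shown to 5 dp, full precision carried).
D = 0.1014² + 0.18531² + 0.14336² + 0.09441² + 0.12587² + 0.1049² + 0.12937² + 0.11538² = 0.01028 + 0.03434 + 0.02055 + 0.00891 + 0.01584 + 0.01100 + 0.01674 + 0.01331 = 0.13098.
To 3 decimal places, D = 0.131.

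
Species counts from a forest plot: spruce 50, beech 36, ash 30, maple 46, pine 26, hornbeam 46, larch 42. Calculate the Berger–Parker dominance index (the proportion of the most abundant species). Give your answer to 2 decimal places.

0.18

Total N = 50+36+30+46+26+46+42 = 276, so the proportions are 0.1812, 0.1304, 0.1087, 0.1667, 0.0942, 0.1667, 0.1522 (working shown to 4 dp, full precision carried).
The largest proportion is 0.1812, i.e. d = 0.18 to 2 decimal places.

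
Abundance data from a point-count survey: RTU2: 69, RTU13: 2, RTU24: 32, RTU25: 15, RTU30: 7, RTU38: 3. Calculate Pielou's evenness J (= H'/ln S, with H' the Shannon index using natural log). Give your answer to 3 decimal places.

Total N = 69+2+32+15+7+3 = 128, so the proportions are 0.53906, 0.01562, 0.25, 0.11719, 0.05469, 0.02344 (working shown to 5 dp, full precision carried).
H' = −Σ pᵢ ln pᵢ = −((-0.33310) + (-0.06498) + (-0.34657) + (-0.25125) + (-0.15893) + (-0.08797)) = 1.24280.
With S = 6 species, ln S = 1.79176, so J = 1.24280/1.79176 = 0.69362, i.e. 0.694 to 3 decimal places.

0.694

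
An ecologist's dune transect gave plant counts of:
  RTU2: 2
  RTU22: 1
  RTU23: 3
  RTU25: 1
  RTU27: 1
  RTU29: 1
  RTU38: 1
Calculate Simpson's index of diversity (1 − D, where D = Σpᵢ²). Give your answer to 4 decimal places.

0.8200

Total N = 2+1+3+1+1+1+1 = 10, so the proportions are 0.2, 0.1, 0.3, 0.1, 0.1, 0.1, 0.1 (working shown to 6 dp, full precision carried).
D = 0.2² + 0.1² + 0.3² + 0.1² + 0.1² + 0.1² + 0.1² = 0.040000 + 0.010000 + 0.090000 + 0.010000 + 0.010000 + 0.010000 + 0.010000 = 0.180000.
So 1 − D = 0.820000, i.e. 0.8200 to 4 decimal places.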